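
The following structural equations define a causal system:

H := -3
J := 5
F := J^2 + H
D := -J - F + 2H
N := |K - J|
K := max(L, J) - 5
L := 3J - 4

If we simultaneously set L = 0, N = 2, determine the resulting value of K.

0

Under do(L = 0, N = 2), each intervened variable's structural equation is replaced by its fixed value.
K = max(L, J) - 5  [with L=0, J=5]  = 0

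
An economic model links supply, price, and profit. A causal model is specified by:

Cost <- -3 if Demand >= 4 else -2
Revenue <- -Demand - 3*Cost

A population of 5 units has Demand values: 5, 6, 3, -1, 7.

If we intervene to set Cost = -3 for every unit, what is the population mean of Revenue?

5

The intervention sets Cost=-3 in all 5 units regardless of Demand. Recomputing Revenue per unit gives 4, 3, 6, 10, 2; average 5.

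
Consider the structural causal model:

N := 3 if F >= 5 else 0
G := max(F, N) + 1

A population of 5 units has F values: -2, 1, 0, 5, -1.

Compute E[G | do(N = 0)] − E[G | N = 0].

The intervention sets N=0 in all 5 units regardless of F. Recomputing G per unit gives 1, 2, 1, 6, 1; average 2.2.
E[G|N=0] averages over only the 4 units with N=0 (F = -2, 1, 0, -1): G = 1, 2, 1, 1, mean 1.25.
Difference = 2.2 − 1.25 = 0.95.

0.95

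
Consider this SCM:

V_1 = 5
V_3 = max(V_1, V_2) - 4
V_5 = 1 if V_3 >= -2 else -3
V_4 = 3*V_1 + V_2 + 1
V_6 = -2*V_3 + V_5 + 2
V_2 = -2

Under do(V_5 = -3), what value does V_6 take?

-3

The intervention breaks the incoming arrows to V_5: V_5 = 1 if V_3 >= -2 else -3 no longer applies, and V_5 = -3.
V_3 = max(V_1, V_2) - 4  [with V_1=5, V_2=-2]  = 1
V_6 = -2*V_3 + V_5 + 2  [with V_3=1, V_5=-3]  = -3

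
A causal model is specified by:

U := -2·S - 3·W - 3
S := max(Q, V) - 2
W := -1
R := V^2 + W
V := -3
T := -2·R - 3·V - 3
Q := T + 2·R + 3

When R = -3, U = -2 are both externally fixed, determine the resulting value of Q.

9

Setting R = -3, U = -2 by intervention discards those variables' equations.
T = -2·R - 3·V - 3  [with R=-3, V=-3]  = 12
Q = T + 2·R + 3  [with T=12, R=-3]  = 9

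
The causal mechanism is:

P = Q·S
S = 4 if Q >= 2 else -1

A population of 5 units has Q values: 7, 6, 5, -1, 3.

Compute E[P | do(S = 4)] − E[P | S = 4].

-5

The intervention sets S=4 in all 5 units regardless of Q. Recomputing P per unit gives 28, 24, 20, -4, 12; average 16.
Conditioning on S=4 selects the 4 unit(s) with Q ∈ {7, 6, 5, 3}. Their P values: 28, 24, 20, 12. Mean = 21.
Difference = 16 − 21 = -5.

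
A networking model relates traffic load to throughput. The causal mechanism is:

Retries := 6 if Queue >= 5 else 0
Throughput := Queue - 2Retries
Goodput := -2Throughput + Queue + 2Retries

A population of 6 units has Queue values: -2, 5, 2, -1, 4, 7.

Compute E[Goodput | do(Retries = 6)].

33.5

The intervention sets Retries=6 in all 6 units regardless of Queue. Recomputing Goodput per unit gives 38, 31, 34, 37, 32, 29; average 33.5.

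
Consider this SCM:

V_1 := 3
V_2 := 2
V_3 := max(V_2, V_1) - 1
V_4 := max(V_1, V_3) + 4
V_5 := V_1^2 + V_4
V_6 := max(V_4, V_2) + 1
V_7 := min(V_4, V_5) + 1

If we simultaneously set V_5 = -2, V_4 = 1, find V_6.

3

Setting V_5 = -2, V_4 = 1 by intervention discards those variables' equations.
V_6 = max(V_4, V_2) + 1  [with V_4=1, V_2=2]  = 3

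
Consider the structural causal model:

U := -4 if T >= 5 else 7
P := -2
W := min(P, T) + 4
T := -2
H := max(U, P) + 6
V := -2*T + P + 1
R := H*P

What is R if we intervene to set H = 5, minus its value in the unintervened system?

Intervening sets H = 5 and removes its equation (H := max(U, P) + 6).
R = H*P  [with H=5, P=-2]  = -10
Without intervention: U = -4 if T >= 5 else 7  [with T=-2]  = 7; H = max(U, P) + 6  [with U=7, P=-2]  = 13; R = H*P  [with H=13, P=-2]  = -26.
Change = -10 − (-26) = 16.

16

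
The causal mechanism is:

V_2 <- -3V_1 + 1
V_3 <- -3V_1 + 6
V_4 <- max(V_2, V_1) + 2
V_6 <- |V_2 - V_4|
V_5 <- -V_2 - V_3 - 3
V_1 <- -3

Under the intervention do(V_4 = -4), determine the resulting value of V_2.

10

The intervention breaks the incoming arrows to V_4: V_4 <- max(V_2, V_1) + 2 no longer applies, and V_4 = -4.
Since V_2 is not a descendant of the intervened variable, it is unaffected.
V_2 = -3V_1 + 1  [with V_1=-3]  = 10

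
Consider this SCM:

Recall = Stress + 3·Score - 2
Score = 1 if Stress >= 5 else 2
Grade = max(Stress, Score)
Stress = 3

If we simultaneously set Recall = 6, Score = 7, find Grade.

The joint intervention fixes Recall = 6, Score = 7, removing each variable's own equation.
Grade = max(Stress, Score)  [with Stress=3, Score=7]  = 7

7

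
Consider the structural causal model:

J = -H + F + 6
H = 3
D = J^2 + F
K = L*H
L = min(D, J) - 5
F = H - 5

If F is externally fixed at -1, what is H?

Under do(F=-1), the mechanism F = H - 5 is discarded; F is fixed at -1.
H is not downstream of the intervention, so its value is determined by the original equations.

3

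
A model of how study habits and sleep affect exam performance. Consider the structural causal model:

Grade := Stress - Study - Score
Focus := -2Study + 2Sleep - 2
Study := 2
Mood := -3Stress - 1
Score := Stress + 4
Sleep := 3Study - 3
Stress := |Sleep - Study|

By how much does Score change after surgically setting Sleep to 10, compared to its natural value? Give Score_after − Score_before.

do(Sleep=10) replaces the equation Sleep := 3Study - 3 with the constant Sleep = 10.
Stress = |Sleep - Study|  [with Sleep=10, Study=2]  = 8
Score = Stress + 4  [with Stress=8]  = 12
Without intervention: Sleep = 3Study - 3  [with Study=2]  = 3; Stress = |Sleep - Study|  [with Sleep=3, Study=2]  = 1; Score = Stress + 4  [with Stress=1]  = 5.
Change = 12 − 5 = 7.

7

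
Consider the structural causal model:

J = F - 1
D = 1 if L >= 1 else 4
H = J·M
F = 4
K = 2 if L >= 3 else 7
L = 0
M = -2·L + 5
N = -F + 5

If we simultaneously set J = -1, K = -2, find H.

-5

Under do(J = -1, K = -2), each intervened variable's structural equation is replaced by its fixed value.
M = -2·L + 5  [with L=0]  = 5
H = J·M  [with J=-1, M=5]  = -5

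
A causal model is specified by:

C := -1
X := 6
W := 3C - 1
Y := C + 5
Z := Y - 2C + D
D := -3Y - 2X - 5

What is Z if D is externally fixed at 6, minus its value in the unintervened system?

Intervening sets D = 6 and removes its equation (D := -3Y - 2X - 5).
Y = C + 5  [with C=-1]  = 4
Z = Y - 2C + D  [with Y=4, C=-1, D=6]  = 12
Without intervention: Y = C + 5  [with C=-1]  = 4; D = -3Y - 2X - 5  [with Y=4, X=6]  = -29; Z = Y - 2C + D  [with Y=4, C=-1, D=-29]  = -23.
Change = 12 − (-23) = 35.

35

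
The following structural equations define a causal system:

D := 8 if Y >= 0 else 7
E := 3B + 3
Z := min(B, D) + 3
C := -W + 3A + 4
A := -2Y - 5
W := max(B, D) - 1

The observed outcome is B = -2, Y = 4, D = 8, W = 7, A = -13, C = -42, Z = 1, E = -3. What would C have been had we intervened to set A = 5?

The intervention breaks the incoming arrows to A: A := -2Y - 5 no longer applies, and A = 5.
D = 8 if Y >= 0 else 7  [with Y=4]  = 8
W = max(B, D) - 1  [with B=-2, D=8]  = 7
C = -W + 3A + 4  [with W=7, A=5]  = 12

12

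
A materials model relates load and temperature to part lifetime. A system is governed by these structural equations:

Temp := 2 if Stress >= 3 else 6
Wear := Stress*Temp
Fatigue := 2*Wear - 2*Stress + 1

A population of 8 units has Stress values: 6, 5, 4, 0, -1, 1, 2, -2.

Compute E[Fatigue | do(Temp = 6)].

Every unit gets Temp=6 under the intervention. Fatigue values become 61, 51, 41, 1, -9, 11, 21, -19; E[Fatigue|do(Temp=6)] = 19.75.

19.75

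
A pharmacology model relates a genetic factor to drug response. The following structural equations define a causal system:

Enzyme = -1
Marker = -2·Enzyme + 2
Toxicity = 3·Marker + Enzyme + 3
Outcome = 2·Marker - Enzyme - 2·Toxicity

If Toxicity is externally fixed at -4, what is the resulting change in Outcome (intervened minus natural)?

The intervention breaks the incoming arrows to Toxicity: Toxicity = 3·Marker + Enzyme + 3 no longer applies, and Toxicity = -4.
Marker = -2·Enzyme + 2  [with Enzyme=-1]  = 4
Outcome = 2·Marker - Enzyme - 2·Toxicity  [with Marker=4, Enzyme=-1, Toxicity=-4]  = 17
Without intervention: Marker = -2·Enzyme + 2  [with Enzyme=-1]  = 4; Toxicity = 3·Marker + Enzyme + 3  [with Marker=4, Enzyme=-1]  = 14; Outcome = 2·Marker - Enzyme - 2·Toxicity  [with Marker=4, Enzyme=-1, Toxicity=14]  = -19.
Change = 17 − (-19) = 36.

36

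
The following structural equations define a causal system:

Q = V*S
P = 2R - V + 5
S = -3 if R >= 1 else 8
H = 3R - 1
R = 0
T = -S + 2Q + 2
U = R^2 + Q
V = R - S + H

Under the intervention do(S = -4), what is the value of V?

3

Under do(S=-4), the mechanism S = -3 if R >= 1 else 8 is discarded; S is fixed at -4.
H = 3R - 1  [with R=0]  = -1
V = R - S + H  [with R=0, S=-4, H=-1]  = 3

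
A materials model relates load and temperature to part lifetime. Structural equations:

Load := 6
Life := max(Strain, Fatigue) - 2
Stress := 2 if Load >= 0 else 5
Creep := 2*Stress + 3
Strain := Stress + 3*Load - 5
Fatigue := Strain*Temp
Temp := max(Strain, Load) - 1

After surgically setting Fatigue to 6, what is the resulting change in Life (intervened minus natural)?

-195

Intervening sets Fatigue = 6 and removes its equation (Fatigue := Strain*Temp).
Stress = 2 if Load >= 0 else 5  [with Load=6]  = 2
Strain = Stress + 3*Load - 5  [with Stress=2, Load=6]  = 15
Life = max(Strain, Fatigue) - 2  [with Strain=15, Fatigue=6]  = 13
Without intervention: Stress = 2 if Load >= 0 else 5  [with Load=6]  = 2; Strain = Stress + 3*Load - 5  [with Stress=2, Load=6]  = 15; Temp = max(Strain, Load) - 1  [with Strain=15, Load=6]  = 14; Fatigue = Strain*Temp  [with Strain=15, Temp=14]  = 210; Life = max(Strain, Fatigue) - 2  [with Strain=15, Fatigue=210]  = 208.
Change = 13 − 208 = -195.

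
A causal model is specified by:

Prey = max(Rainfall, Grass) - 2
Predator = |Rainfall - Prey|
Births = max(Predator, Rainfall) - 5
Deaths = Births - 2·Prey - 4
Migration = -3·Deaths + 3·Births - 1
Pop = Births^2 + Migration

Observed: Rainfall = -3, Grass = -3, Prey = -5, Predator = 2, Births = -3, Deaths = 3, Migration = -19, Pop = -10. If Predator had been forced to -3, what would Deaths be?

-2

Under do(Predator=-3), the mechanism Predator = |Rainfall - Prey| is discarded; Predator is fixed at -3.
Prey = max(Rainfall, Grass) - 2  [with Rainfall=-3, Grass=-3]  = -5
Births = max(Predator, Rainfall) - 5  [with Predator=-3, Rainfall=-3]  = -8
Deaths = Births - 2·Prey - 4  [with Births=-8, Prey=-5]  = -2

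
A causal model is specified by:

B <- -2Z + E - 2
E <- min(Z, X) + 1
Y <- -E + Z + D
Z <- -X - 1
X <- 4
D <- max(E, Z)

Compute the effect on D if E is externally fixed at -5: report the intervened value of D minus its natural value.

The intervention breaks the incoming arrows to E: E <- min(Z, X) + 1 no longer applies, and E = -5.
Z = -X - 1  [with X=4]  = -5
D = max(E, Z)  [with E=-5, Z=-5]  = -5
Without intervention: Z = -X - 1  [with X=4]  = -5; E = min(Z, X) + 1  [with Z=-5, X=4]  = -4; D = max(E, Z)  [with E=-4, Z=-5]  = -4.
Change = -5 − (-4) = -1.

-1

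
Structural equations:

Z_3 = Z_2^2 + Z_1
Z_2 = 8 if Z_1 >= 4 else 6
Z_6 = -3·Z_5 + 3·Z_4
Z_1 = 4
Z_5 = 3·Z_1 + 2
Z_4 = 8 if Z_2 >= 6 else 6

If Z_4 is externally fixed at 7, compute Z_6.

-21

Under do(Z_4=7), the mechanism Z_4 = 8 if Z_2 >= 6 else 6 is discarded; Z_4 is fixed at 7.
Z_5 = 3·Z_1 + 2  [with Z_1=4]  = 14
Z_6 = -3·Z_5 + 3·Z_4  [with Z_5=14, Z_4=7]  = -21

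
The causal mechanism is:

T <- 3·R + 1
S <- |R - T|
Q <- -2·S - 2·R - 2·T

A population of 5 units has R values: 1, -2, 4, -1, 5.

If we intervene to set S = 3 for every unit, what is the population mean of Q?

-19.2

do(S=3) breaks S's dependence on R. With S=3 fixed, Q across the units is -16, 8, -40, 0, -48, mean -19.2.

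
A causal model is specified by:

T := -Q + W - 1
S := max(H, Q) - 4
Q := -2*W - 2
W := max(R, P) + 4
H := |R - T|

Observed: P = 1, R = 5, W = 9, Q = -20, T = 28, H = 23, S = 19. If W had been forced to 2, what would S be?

-2

The intervention breaks the incoming arrows to W: W := max(R, P) + 4 no longer applies, and W = 2.
Q = -2*W - 2  [with W=2]  = -6
T = -Q + W - 1  [with Q=-6, W=2]  = 7
H = |R - T|  [with R=5, T=7]  = 2
S = max(H, Q) - 4  [with H=2, Q=-6]  = -2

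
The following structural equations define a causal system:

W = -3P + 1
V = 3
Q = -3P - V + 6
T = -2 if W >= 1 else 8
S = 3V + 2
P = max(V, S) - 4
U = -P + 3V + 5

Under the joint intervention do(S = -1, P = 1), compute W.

Setting S = -1, P = 1 by intervention discards those variables' equations.
W = -3P + 1  [with P=1]  = -2

-2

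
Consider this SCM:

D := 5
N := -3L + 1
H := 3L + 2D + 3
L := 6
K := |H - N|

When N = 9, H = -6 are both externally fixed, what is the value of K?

15

The joint intervention fixes N = 9, H = -6, removing each variable's own equation.
K = |H - N|  [with H=-6, N=9]  = 15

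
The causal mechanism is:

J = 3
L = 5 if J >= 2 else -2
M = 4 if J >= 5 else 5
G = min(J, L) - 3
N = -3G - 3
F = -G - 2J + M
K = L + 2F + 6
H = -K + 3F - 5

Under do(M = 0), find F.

-6

The intervention breaks the incoming arrows to M: M = 4 if J >= 5 else 5 no longer applies, and M = 0.
L = 5 if J >= 2 else -2  [with J=3]  = 5
G = min(J, L) - 3  [with J=3, L=5]  = 0
F = -G - 2J + M  [with G=0, J=3, M=0]  = -6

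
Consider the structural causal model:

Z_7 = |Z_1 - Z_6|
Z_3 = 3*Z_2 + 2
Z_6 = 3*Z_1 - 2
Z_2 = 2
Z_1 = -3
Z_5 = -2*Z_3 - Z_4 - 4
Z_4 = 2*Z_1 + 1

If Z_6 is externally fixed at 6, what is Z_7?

9

Intervening sets Z_6 = 6 and removes its equation (Z_6 = 3*Z_1 - 2).
Z_7 = |Z_1 - Z_6|  [with Z_1=-3, Z_6=6]  = 9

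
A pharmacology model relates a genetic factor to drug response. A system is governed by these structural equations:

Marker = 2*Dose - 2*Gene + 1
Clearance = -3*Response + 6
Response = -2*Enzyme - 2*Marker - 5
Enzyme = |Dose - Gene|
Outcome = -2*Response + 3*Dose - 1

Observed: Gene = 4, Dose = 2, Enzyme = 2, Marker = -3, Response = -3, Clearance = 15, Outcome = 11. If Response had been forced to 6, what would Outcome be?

Under do(Response=6), the mechanism Response = -2*Enzyme - 2*Marker - 5 is discarded; Response is fixed at 6.
Outcome = -2*Response + 3*Dose - 1  [with Response=6, Dose=2]  = -7

-7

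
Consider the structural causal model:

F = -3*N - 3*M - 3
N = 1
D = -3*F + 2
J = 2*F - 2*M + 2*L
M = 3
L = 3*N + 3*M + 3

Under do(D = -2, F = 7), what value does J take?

Under do(D = -2, F = 7), each intervened variable's structural equation is replaced by its fixed value.
L = 3*N + 3*M + 3  [with N=1, M=3]  = 15
J = 2*F - 2*M + 2*L  [with F=7, M=3, L=15]  = 38

38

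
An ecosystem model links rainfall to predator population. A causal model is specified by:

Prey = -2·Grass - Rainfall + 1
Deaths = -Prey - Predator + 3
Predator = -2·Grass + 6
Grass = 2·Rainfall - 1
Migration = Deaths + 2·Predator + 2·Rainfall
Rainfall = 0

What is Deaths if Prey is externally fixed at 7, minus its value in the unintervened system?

-4

do(Prey=7) replaces the equation Prey = -2·Grass - Rainfall + 1 with the constant Prey = 7.
Grass = 2·Rainfall - 1  [with Rainfall=0]  = -1
Predator = -2·Grass + 6  [with Grass=-1]  = 8
Deaths = -Prey - Predator + 3  [with Prey=7, Predator=8]  = -12
Without intervention: Grass = 2·Rainfall - 1  [with Rainfall=0]  = -1; Prey = -2·Grass - Rainfall + 1  [with Grass=-1, Rainfall=0]  = 3; Predator = -2·Grass + 6  [with Grass=-1]  = 8; Deaths = -Prey - Predator + 3  [with Prey=3, Predator=8]  = -8.
Change = -12 − (-8) = -4.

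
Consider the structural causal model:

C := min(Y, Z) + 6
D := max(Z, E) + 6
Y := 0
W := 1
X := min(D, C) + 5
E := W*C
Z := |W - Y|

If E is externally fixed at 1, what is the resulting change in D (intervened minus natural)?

-5

The intervention breaks the incoming arrows to E: E := W*C no longer applies, and E = 1.
Z = |W - Y|  [with W=1, Y=0]  = 1
D = max(Z, E) + 6  [with Z=1, E=1]  = 7
Without intervention: Z = |W - Y|  [with W=1, Y=0]  = 1; C = min(Y, Z) + 6  [with Y=0, Z=1]  = 6; E = W*C  [with W=1, C=6]  = 6; D = max(Z, E) + 6  [with Z=1, E=6]  = 12.
Change = 7 − 12 = -5.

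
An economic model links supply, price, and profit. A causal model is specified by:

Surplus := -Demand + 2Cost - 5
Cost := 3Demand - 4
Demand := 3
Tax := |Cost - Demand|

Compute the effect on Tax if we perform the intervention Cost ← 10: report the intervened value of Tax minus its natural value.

5

The intervention breaks the incoming arrows to Cost: Cost := 3Demand - 4 no longer applies, and Cost = 10.
Tax = |Cost - Demand|  [with Cost=10, Demand=3]  = 7
Without intervention: Cost = 3Demand - 4  [with Demand=3]  = 5; Tax = |Cost - Demand|  [with Cost=5, Demand=3]  = 2.
Change = 7 − 2 = 5.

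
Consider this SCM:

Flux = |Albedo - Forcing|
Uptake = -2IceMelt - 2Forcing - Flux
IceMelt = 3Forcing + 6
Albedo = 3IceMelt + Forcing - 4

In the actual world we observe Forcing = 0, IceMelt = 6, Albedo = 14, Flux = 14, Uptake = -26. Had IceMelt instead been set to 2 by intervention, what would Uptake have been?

-6

do(IceMelt=2) replaces the equation IceMelt = 3Forcing + 6 with the constant IceMelt = 2.
Albedo = 3IceMelt + Forcing - 4  [with IceMelt=2, Forcing=0]  = 2
Flux = |Albedo - Forcing|  [with Albedo=2, Forcing=0]  = 2
Uptake = -2IceMelt - 2Forcing - Flux  [with IceMelt=2, Forcing=0, Flux=2]  = -6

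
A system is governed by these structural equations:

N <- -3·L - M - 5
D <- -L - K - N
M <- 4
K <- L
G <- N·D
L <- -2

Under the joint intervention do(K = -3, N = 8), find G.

-24

The joint intervention fixes K = -3, N = 8, removing each variable's own equation.
D = -L - K - N  [with L=-2, K=-3, N=8]  = -3
G = N·D  [with N=8, D=-3]  = -24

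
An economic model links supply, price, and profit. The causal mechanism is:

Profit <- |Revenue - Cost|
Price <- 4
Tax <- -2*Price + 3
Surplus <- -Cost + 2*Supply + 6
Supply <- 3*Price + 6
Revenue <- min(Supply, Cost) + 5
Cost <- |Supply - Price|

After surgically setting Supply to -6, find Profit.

Under do(Supply=-6), the mechanism Supply <- 3*Price + 6 is discarded; Supply is fixed at -6.
Cost = |Supply - Price|  [with Supply=-6, Price=4]  = 10
Revenue = min(Supply, Cost) + 5  [with Supply=-6, Cost=10]  = -1
Profit = |Revenue - Cost|  [with Revenue=-1, Cost=10]  = 11

11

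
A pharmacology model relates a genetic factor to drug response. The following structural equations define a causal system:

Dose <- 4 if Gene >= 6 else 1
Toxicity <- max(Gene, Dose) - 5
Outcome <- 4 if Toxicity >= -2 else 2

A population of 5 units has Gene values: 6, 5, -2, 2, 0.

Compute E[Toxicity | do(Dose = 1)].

-2

Every unit gets Dose=1 under the intervention. Toxicity values become 1, 0, -4, -3, -4; E[Toxicity|do(Dose=1)] = -2.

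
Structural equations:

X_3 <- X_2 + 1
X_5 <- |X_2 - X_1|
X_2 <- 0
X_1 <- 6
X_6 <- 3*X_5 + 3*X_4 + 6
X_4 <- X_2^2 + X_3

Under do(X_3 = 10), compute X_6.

54

The intervention breaks the incoming arrows to X_3: X_3 <- X_2 + 1 no longer applies, and X_3 = 10.
X_4 = X_2^2 + X_3  [with X_2=0, X_3=10]  = 10
X_5 = |X_2 - X_1|  [with X_2=0, X_1=6]  = 6
X_6 = 3*X_5 + 3*X_4 + 6  [with X_5=6, X_4=10]  = 54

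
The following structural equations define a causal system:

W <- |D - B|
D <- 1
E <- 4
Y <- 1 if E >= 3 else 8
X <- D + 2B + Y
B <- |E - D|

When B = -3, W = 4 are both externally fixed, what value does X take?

-4

The joint intervention fixes B = -3, W = 4, removing each variable's own equation.
Y = 1 if E >= 3 else 8  [with E=4]  = 1
X = D + 2B + Y  [with D=1, B=-3, Y=1]  = -4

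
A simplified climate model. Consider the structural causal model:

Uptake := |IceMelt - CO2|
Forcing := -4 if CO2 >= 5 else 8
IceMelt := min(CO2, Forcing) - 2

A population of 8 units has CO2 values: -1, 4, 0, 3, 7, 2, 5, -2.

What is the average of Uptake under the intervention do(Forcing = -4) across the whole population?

do(Forcing=-4) breaks Forcing's dependence on CO2. With Forcing=-4 fixed, Uptake across the units is 5, 10, 6, 9, 13, 8, 11, 4, mean 8.25.

8.25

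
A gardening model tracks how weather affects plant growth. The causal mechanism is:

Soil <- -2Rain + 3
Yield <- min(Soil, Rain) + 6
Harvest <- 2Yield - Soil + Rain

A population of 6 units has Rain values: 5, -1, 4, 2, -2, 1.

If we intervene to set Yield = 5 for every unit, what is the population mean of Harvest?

The intervention sets Yield=5 in all 6 units regardless of Rain. Recomputing Harvest per unit gives 22, 4, 19, 13, 1, 10; average 11.5.

11.5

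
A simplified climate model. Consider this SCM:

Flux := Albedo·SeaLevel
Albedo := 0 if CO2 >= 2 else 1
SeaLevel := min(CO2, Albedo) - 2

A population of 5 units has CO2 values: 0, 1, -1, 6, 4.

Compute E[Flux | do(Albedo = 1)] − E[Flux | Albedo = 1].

do(Albedo=1) breaks Albedo's dependence on CO2. With Albedo=1 fixed, Flux across the units is -2, -1, -3, -1, -1, mean -1.6.
Observing Albedo=1 restricts to units where Albedo's equation naturally yields 1: CO2 ∈ {0, 1, -1}. In that subpopulation Flux = -2, -1, -3, mean -2.
Difference = -1.6 − (-2) = 0.4.

0.4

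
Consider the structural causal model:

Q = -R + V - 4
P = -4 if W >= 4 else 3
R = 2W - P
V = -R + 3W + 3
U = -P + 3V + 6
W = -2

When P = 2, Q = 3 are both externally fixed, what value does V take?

3

The joint intervention fixes P = 2, Q = 3, removing each variable's own equation.
R = 2W - P  [with W=-2, P=2]  = -6
V = -R + 3W + 3  [with R=-6, W=-2]  = 3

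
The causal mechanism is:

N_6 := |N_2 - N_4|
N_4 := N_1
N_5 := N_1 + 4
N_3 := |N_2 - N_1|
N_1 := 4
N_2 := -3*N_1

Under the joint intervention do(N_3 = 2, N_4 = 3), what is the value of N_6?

Setting N_3 = 2, N_4 = 3 by intervention discards those variables' equations.
N_2 = -3*N_1  [with N_1=4]  = -12
N_6 = |N_2 - N_4|  [with N_2=-12, N_4=3]  = 15

15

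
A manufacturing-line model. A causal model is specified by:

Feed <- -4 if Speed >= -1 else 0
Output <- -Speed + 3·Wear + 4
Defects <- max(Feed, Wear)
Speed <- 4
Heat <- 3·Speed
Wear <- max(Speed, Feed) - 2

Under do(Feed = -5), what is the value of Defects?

2

do(Feed=-5) replaces the equation Feed <- -4 if Speed >= -1 else 0 with the constant Feed = -5.
Wear = max(Speed, Feed) - 2  [with Speed=4, Feed=-5]  = 2
Defects = max(Feed, Wear)  [with Feed=-5, Wear=2]  = 2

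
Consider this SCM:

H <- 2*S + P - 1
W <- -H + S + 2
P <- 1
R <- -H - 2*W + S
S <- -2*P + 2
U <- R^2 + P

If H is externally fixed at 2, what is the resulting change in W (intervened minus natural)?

-2

The intervention breaks the incoming arrows to H: H <- 2*S + P - 1 no longer applies, and H = 2.
S = -2*P + 2  [with P=1]  = 0
W = -H + S + 2  [with H=2, S=0]  = 0
Without intervention: S = -2*P + 2  [with P=1]  = 0; H = 2*S + P - 1  [with S=0, P=1]  = 0; W = -H + S + 2  [with H=0, S=0]  = 2.
Change = 0 − 2 = -2.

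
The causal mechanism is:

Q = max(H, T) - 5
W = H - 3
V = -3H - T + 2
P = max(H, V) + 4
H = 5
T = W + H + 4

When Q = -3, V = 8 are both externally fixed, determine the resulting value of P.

12

Setting Q = -3, V = 8 by intervention discards those variables' equations.
P = max(H, V) + 4  [with H=5, V=8]  = 12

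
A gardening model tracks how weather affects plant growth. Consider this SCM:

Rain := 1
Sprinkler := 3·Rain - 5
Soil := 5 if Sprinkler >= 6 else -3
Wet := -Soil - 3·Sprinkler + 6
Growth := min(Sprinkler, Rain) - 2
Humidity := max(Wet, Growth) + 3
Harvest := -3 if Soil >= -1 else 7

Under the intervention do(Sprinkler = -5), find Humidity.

27

Under do(Sprinkler=-5), the mechanism Sprinkler := 3·Rain - 5 is discarded; Sprinkler is fixed at -5.
Soil = 5 if Sprinkler >= 6 else -3  [with Sprinkler=-5]  = -3
Wet = -Soil - 3·Sprinkler + 6  [with Soil=-3, Sprinkler=-5]  = 24
Growth = min(Sprinkler, Rain) - 2  [with Sprinkler=-5, Rain=1]  = -7
Humidity = max(Wet, Growth) + 3  [with Wet=24, Growth=-7]  = 27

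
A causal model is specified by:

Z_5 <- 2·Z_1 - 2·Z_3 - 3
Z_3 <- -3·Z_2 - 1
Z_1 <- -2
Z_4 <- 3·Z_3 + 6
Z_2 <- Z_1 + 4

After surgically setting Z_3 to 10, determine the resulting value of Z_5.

-27

do(Z_3=10) replaces the equation Z_3 <- -3·Z_2 - 1 with the constant Z_3 = 10.
Z_5 = 2·Z_1 - 2·Z_3 - 3  [with Z_1=-2, Z_3=10]  = -27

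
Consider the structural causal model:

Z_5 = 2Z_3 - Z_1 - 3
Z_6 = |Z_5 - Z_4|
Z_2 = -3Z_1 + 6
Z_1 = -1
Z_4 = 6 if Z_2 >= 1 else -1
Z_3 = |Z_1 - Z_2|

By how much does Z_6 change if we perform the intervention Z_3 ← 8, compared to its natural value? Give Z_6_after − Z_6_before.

-4

The intervention breaks the incoming arrows to Z_3: Z_3 = |Z_1 - Z_2| no longer applies, and Z_3 = 8.
Z_2 = -3Z_1 + 6  [with Z_1=-1]  = 9
Z_4 = 6 if Z_2 >= 1 else -1  [with Z_2=9]  = 6
Z_5 = 2Z_3 - Z_1 - 3  [with Z_3=8, Z_1=-1]  = 14
Z_6 = |Z_5 - Z_4|  [with Z_5=14, Z_4=6]  = 8
Without intervention: Z_2 = -3Z_1 + 6  [with Z_1=-1]  = 9; Z_3 = |Z_1 - Z_2|  [with Z_1=-1, Z_2=9]  = 10; Z_4 = 6 if Z_2 >= 1 else -1  [with Z_2=9]  = 6; Z_5 = 2Z_3 - Z_1 - 3  [with Z_3=10, Z_1=-1]  = 18; Z_6 = |Z_5 - Z_4|  [with Z_5=18, Z_4=6]  = 12.
Change = 8 − 12 = -4.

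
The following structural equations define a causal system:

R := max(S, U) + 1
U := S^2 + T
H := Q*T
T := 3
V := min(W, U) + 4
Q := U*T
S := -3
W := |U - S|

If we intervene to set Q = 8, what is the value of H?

24

Under do(Q=8), the mechanism Q := U*T is discarded; Q is fixed at 8.
H = Q*T  [with Q=8, T=3]  = 24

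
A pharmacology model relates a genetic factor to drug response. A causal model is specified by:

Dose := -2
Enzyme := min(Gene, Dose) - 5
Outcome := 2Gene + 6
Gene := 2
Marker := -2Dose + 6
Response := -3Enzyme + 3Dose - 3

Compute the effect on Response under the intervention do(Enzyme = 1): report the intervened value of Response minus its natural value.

do(Enzyme=1) replaces the equation Enzyme := min(Gene, Dose) - 5 with the constant Enzyme = 1.
Response = -3Enzyme + 3Dose - 3  [with Enzyme=1, Dose=-2]  = -12
Without intervention: Enzyme = min(Gene, Dose) - 5  [with Gene=2, Dose=-2]  = -7; Response = -3Enzyme + 3Dose - 3  [with Enzyme=-7, Dose=-2]  = 12.
Change = -12 − 12 = -24.

-24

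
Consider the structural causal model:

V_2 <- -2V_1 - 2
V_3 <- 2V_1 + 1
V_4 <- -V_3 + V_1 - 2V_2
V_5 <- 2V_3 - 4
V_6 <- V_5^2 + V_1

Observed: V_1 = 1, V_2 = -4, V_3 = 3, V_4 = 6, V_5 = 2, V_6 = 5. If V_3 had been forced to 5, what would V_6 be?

37

The intervention breaks the incoming arrows to V_3: V_3 <- 2V_1 + 1 no longer applies, and V_3 = 5.
V_5 = 2V_3 - 4  [with V_3=5]  = 6
V_6 = V_5^2 + V_1  [with V_5=6, V_1=1]  = 37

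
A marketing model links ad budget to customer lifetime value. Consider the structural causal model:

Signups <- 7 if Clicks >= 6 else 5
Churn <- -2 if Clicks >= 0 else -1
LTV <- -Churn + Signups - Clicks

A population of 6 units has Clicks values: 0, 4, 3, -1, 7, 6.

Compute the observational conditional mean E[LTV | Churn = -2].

3.8

Conditioning on Churn=-2 selects the 5 unit(s) with Clicks ∈ {0, 4, 3, 7, 6}. Their LTV values: 7, 3, 4, 2, 3. Mean = 3.8.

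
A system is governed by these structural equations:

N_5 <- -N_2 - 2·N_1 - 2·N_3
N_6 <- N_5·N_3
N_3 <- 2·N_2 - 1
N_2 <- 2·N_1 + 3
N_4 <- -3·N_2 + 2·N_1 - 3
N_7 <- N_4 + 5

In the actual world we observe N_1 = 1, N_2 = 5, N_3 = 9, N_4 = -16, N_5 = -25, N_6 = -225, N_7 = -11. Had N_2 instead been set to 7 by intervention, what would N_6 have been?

Under do(N_2=7), the mechanism N_2 <- 2·N_1 + 3 is discarded; N_2 is fixed at 7.
N_3 = 2·N_2 - 1  [with N_2=7]  = 13
N_5 = -N_2 - 2·N_1 - 2·N_3  [with N_2=7, N_1=1, N_3=13]  = -35
N_6 = N_5·N_3  [with N_5=-35, N_3=13]  = -455

-455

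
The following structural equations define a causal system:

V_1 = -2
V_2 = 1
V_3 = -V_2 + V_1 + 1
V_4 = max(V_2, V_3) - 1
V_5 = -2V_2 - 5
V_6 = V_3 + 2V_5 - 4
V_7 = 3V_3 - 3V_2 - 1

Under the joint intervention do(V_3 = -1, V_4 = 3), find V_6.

-19

Setting V_3 = -1, V_4 = 3 by intervention discards those variables' equations.
V_5 = -2V_2 - 5  [with V_2=1]  = -7
V_6 = V_3 + 2V_5 - 4  [with V_3=-1, V_5=-7]  = -19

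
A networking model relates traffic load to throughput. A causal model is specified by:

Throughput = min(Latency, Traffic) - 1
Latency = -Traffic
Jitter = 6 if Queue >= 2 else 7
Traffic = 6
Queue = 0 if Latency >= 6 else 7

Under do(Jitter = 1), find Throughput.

Intervening sets Jitter = 1 and removes its equation (Jitter = 6 if Queue >= 2 else 7).
No directed path runs from Jitter to Throughput, so Throughput keeps its natural value.
Latency = -Traffic  [with Traffic=6]  = -6
Throughput = min(Latency, Traffic) - 1  [with Latency=-6, Traffic=6]  = -7

-7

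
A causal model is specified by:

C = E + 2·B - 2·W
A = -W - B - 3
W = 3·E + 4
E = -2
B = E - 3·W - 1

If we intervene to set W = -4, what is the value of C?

Under do(W=-4), the mechanism W = 3·E + 4 is discarded; W is fixed at -4.
B = E - 3·W - 1  [with E=-2, W=-4]  = 9
C = E + 2·B - 2·W  [with E=-2, B=9, W=-4]  = 24

24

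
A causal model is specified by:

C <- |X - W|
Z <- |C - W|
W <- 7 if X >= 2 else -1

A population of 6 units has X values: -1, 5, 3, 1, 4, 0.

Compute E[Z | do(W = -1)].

4

The intervention sets W=-1 in all 6 units regardless of X. Recomputing Z per unit gives 1, 7, 5, 3, 6, 2; average 4.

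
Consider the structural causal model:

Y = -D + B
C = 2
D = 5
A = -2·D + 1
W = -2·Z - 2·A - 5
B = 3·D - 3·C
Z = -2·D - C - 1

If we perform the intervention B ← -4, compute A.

-9

do(B=-4) replaces the equation B = 3·D - 3·C with the constant B = -4.
A is not downstream of the intervention, so its value is determined by the original equations.
A = -2·D + 1  [with D=5]  = -9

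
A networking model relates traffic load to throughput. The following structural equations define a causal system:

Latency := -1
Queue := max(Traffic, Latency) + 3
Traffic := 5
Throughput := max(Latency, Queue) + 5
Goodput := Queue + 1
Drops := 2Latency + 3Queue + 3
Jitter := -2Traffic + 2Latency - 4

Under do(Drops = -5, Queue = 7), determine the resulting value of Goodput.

8

The joint intervention fixes Drops = -5, Queue = 7, removing each variable's own equation.
Goodput = Queue + 1  [with Queue=7]  = 8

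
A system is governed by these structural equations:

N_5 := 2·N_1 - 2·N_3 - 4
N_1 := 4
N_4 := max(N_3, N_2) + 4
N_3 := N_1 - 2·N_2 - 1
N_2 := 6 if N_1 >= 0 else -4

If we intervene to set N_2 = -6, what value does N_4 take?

Under do(N_2=-6), the mechanism N_2 := 6 if N_1 >= 0 else -4 is discarded; N_2 is fixed at -6.
N_3 = N_1 - 2·N_2 - 1  [with N_1=4, N_2=-6]  = 15
N_4 = max(N_3, N_2) + 4  [with N_3=15, N_2=-6]  = 19

19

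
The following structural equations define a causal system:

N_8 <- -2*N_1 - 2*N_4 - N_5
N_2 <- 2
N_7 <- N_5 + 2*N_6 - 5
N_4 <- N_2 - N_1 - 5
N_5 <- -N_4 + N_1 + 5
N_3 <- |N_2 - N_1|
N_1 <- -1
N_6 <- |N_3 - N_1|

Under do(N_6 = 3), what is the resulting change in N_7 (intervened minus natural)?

Intervening sets N_6 = 3 and removes its equation (N_6 <- |N_3 - N_1|).
N_4 = N_2 - N_1 - 5  [with N_2=2, N_1=-1]  = -2
N_5 = -N_4 + N_1 + 5  [with N_4=-2, N_1=-1]  = 6
N_7 = N_5 + 2*N_6 - 5  [with N_5=6, N_6=3]  = 7
Without intervention: N_3 = |N_2 - N_1|  [with N_2=2, N_1=-1]  = 3; N_4 = N_2 - N_1 - 5  [with N_2=2, N_1=-1]  = -2; N_5 = -N_4 + N_1 + 5  [with N_4=-2, N_1=-1]  = 6; N_6 = |N_3 - N_1|  [with N_3=3, N_1=-1]  = 4; N_7 = N_5 + 2*N_6 - 5  [with N_5=6, N_6=4]  = 9.
Change = 7 − 9 = -2.

-2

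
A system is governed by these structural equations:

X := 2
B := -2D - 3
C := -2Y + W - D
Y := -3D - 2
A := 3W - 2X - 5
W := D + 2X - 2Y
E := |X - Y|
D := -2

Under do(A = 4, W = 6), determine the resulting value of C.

0

Under do(A = 4, W = 6), each intervened variable's structural equation is replaced by its fixed value.
Y = -3D - 2  [with D=-2]  = 4
C = -2Y + W - D  [with Y=4, W=6, D=-2]  = 0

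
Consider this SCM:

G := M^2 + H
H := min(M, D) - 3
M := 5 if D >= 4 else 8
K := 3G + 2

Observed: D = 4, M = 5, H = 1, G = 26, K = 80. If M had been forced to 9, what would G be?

82

Under do(M=9), the mechanism M := 5 if D >= 4 else 8 is discarded; M is fixed at 9.
H = min(M, D) - 3  [with M=9, D=4]  = 1
G = M^2 + H  [with M=9, H=1]  = 82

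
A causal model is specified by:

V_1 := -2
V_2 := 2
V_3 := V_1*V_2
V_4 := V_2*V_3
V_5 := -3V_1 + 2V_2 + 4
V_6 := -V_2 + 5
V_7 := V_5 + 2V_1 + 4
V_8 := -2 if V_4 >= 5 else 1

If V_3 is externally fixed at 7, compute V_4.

14

The intervention breaks the incoming arrows to V_3: V_3 := V_1*V_2 no longer applies, and V_3 = 7.
V_4 = V_2*V_3  [with V_2=2, V_3=7]  = 14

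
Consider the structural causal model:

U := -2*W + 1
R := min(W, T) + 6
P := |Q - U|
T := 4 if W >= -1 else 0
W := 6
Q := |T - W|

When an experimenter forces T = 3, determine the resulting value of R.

The intervention breaks the incoming arrows to T: T := 4 if W >= -1 else 0 no longer applies, and T = 3.
R = min(W, T) + 6  [with W=6, T=3]  = 9

9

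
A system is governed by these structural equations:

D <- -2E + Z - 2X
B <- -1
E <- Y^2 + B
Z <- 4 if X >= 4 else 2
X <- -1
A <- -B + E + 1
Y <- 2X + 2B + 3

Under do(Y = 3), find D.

-12

The intervention breaks the incoming arrows to Y: Y <- 2X + 2B + 3 no longer applies, and Y = 3.
E = Y^2 + B  [with Y=3, B=-1]  = 8
Z = 4 if X >= 4 else 2  [with X=-1]  = 2
D = -2E + Z - 2X  [with E=8, Z=2, X=-1]  = -12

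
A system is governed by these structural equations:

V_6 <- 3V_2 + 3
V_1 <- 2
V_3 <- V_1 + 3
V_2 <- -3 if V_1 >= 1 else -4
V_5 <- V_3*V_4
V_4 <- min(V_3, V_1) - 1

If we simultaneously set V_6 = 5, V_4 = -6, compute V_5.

-30

Setting V_6 = 5, V_4 = -6 by intervention discards those variables' equations.
V_3 = V_1 + 3  [with V_1=2]  = 5
V_5 = V_3*V_4  [with V_3=5, V_4=-6]  = -30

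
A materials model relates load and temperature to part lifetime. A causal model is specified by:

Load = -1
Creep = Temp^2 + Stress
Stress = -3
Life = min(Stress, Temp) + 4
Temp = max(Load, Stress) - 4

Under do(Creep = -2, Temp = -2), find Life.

The joint intervention fixes Creep = -2, Temp = -2, removing each variable's own equation.
Life = min(Stress, Temp) + 4  [with Stress=-3, Temp=-2]  = 1

1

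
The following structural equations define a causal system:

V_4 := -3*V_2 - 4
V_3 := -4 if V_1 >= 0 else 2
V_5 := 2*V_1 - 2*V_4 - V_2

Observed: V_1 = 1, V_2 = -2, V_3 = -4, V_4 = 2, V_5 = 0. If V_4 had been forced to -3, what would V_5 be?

Intervening sets V_4 = -3 and removes its equation (V_4 := -3*V_2 - 4).
V_5 = 2*V_1 - 2*V_4 - V_2  [with V_1=1, V_4=-3, V_2=-2]  = 10

10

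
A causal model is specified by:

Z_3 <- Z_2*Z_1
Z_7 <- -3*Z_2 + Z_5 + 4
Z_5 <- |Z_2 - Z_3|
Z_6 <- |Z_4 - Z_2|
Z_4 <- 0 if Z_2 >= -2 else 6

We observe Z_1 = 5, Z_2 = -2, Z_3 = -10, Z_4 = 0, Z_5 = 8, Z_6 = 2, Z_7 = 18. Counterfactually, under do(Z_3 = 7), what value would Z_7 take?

19

The intervention breaks the incoming arrows to Z_3: Z_3 <- Z_2*Z_1 no longer applies, and Z_3 = 7.
Z_5 = |Z_2 - Z_3|  [with Z_2=-2, Z_3=7]  = 9
Z_7 = -3*Z_2 + Z_5 + 4  [with Z_2=-2, Z_5=9]  = 19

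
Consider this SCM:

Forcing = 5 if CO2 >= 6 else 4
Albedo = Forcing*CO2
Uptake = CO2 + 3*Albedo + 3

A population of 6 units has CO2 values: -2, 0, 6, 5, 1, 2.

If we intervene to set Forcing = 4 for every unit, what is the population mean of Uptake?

29

Every unit gets Forcing=4 under the intervention. Uptake values become -23, 3, 81, 68, 16, 29; E[Uptake|do(Forcing=4)] = 29.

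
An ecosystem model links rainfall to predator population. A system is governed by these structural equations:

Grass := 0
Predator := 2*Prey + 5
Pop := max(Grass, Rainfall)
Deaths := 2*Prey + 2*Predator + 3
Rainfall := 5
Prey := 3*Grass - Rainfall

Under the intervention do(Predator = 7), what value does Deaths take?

7

Intervening sets Predator = 7 and removes its equation (Predator := 2*Prey + 5).
Prey = 3*Grass - Rainfall  [with Grass=0, Rainfall=5]  = -5
Deaths = 2*Prey + 2*Predator + 3  [with Prey=-5, Predator=7]  = 7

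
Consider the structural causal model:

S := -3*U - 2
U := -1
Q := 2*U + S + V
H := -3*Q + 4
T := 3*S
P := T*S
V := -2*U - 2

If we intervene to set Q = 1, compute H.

1

Intervening sets Q = 1 and removes its equation (Q := 2*U + S + V).
H = -3*Q + 4  [with Q=1]  = 1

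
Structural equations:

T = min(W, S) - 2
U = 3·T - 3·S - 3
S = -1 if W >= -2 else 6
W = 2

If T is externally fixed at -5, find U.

The intervention breaks the incoming arrows to T: T = min(W, S) - 2 no longer applies, and T = -5.
S = -1 if W >= -2 else 6  [with W=2]  = -1
U = 3·T - 3·S - 3  [with T=-5, S=-1]  = -15

-15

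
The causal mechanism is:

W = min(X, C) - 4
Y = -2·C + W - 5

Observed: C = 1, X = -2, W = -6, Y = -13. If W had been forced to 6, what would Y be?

The intervention breaks the incoming arrows to W: W = min(X, C) - 4 no longer applies, and W = 6.
Y = -2·C + W - 5  [with C=1, W=6]  = -1

-1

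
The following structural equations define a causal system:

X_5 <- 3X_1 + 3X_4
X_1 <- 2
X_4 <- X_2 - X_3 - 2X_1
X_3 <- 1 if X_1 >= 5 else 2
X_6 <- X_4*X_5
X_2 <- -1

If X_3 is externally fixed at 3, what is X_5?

do(X_3=3) replaces the equation X_3 <- 1 if X_1 >= 5 else 2 with the constant X_3 = 3.
X_4 = X_2 - X_3 - 2X_1  [with X_2=-1, X_3=3, X_1=2]  = -8
X_5 = 3X_1 + 3X_4  [with X_1=2, X_4=-8]  = -18

-18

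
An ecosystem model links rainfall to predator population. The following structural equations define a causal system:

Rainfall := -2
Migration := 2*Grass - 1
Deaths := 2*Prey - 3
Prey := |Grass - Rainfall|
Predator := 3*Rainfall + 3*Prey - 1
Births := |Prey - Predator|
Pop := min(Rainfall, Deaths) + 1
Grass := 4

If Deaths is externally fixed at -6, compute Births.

5

do(Deaths=-6) replaces the equation Deaths := 2*Prey - 3 with the constant Deaths = -6.
Since Births is not a descendant of the intervened variable, it is unaffected.
Prey = |Grass - Rainfall|  [with Grass=4, Rainfall=-2]  = 6
Predator = 3*Rainfall + 3*Prey - 1  [with Rainfall=-2, Prey=6]  = 11
Births = |Prey - Predator|  [with Prey=6, Predator=11]  = 5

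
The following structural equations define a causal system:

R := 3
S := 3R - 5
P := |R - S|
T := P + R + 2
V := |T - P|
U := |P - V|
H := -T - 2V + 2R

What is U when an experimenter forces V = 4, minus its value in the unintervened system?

-1

The intervention breaks the incoming arrows to V: V := |T - P| no longer applies, and V = 4.
S = 3R - 5  [with R=3]  = 4
P = |R - S|  [with R=3, S=4]  = 1
U = |P - V|  [with P=1, V=4]  = 3
Without intervention: S = 3R - 5  [with R=3]  = 4; P = |R - S|  [with R=3, S=4]  = 1; T = P + R + 2  [with P=1, R=3]  = 6; V = |T - P|  [with T=6, P=1]  = 5; U = |P - V|  [with P=1, V=5]  = 4.
Change = 3 − 4 = -1.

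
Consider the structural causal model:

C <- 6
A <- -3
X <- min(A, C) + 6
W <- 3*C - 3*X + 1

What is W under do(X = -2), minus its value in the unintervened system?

The intervention breaks the incoming arrows to X: X <- min(A, C) + 6 no longer applies, and X = -2.
W = 3*C - 3*X + 1  [with C=6, X=-2]  = 25
Without intervention: X = min(A, C) + 6  [with A=-3, C=6]  = 3; W = 3*C - 3*X + 1  [with C=6, X=3]  = 10.
Change = 25 − 10 = 15.

15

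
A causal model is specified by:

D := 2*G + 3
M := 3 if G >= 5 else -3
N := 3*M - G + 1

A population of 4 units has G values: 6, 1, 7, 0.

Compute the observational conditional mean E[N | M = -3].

-8.5

Observing M=-3 restricts to units where M's equation naturally yields -3: G ∈ {1, 0}. In that subpopulation N = -9, -8, mean -8.5.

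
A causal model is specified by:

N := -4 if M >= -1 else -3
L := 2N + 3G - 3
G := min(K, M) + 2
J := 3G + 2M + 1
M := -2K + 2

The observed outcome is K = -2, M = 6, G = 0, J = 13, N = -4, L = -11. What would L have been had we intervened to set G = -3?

The intervention breaks the incoming arrows to G: G := min(K, M) + 2 no longer applies, and G = -3.
M = -2K + 2  [with K=-2]  = 6
N = -4 if M >= -1 else -3  [with M=6]  = -4
L = 2N + 3G - 3  [with N=-4, G=-3]  = -20

-20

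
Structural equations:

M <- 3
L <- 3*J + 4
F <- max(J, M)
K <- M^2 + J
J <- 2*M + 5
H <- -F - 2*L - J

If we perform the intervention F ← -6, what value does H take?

do(F=-6) replaces the equation F <- max(J, M) with the constant F = -6.
J = 2*M + 5  [with M=3]  = 11
L = 3*J + 4  [with J=11]  = 37
H = -F - 2*L - J  [with F=-6, L=37, J=11]  = -79

-79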